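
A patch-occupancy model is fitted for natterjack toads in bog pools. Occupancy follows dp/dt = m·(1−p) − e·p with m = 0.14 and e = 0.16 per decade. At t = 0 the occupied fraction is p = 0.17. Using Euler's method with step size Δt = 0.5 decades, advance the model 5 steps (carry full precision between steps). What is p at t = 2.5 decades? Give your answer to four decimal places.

Update rule: p ← p + [m·(1−p) − e·p]·Δt with Δt = 0.5.
  1  |  dp/dt·Δt = +0.044500  |  p_1 = 0.214500
  2  |  dp/dt·Δt = +0.037825  |  p_2 = 0.252325
  3  |  dp/dt·Δt = +0.032151  |  p_3 = 0.284476
  4  |  dp/dt·Δt = +0.027329  |  p_4 = 0.311805
  5  |  dp/dt·Δt = +0.023229  |  p_5 = 0.335034

0.3350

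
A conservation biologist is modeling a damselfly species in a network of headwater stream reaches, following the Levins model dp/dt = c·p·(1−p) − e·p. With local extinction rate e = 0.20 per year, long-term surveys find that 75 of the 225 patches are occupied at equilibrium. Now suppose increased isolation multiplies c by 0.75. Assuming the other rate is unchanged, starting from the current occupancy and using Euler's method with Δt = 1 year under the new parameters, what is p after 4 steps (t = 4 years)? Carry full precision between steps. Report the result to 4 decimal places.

0.2775

Observed p* = 75/225 = 0.33333.
Balance c(1−p*) = e gives c = e/(1 − 0.33333) = 0.20/0.66667 = 0.30000.
Starting from p₀ = 0.33333; update p ← p + (dp/dt)·Δt with the new parameters.
step 1: Δp = -0.01667, p = 0.31667
step 2: Δp = -0.01465, p = 0.30202
step 3: Δp = -0.01297, p = 0.28905
step 4: Δp = -0.01157, p = 0.27748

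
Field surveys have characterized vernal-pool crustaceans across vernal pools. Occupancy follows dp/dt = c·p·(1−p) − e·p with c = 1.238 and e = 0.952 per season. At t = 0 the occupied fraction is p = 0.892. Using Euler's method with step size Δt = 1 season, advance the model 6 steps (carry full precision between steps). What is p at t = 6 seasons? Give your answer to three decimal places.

Update rule: p ← p + [c·p·(1−p) − e·p]·Δt with Δt = 1.
p: 0.89200 → 0.16208  (Δp = -0.72992)
p: 0.16208 → 0.17591  (Δp = +0.01383)
p: 0.17591 → 0.18791  (Δp = +0.01200)
p: 0.18791 → 0.19794  (Δp = +0.01003)
p: 0.19794 → 0.20605  (Δp = +0.00811)
p: 0.20605 → 0.21242  (Δp = +0.00637)

0.212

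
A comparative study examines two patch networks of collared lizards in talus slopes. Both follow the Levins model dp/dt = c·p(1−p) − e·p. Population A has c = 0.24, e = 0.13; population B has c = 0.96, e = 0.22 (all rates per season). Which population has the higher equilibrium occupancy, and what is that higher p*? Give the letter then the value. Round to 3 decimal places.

B, 0.771

A: p*_A = 1 − 0.13/0.24 = 0.4583.
B: p*_B = 1 − 0.22/0.96 = 0.7708.
B is higher at 0.7708.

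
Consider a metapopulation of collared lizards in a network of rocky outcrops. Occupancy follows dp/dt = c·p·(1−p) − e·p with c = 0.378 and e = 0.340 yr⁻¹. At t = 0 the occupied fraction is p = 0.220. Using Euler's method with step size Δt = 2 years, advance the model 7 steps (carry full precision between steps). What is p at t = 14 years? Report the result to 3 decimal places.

Update rule: p ← p + [c·p·(1−p) − e·p]·Δt with Δt = 2.
t = 2: p = 0.22000 + (-0.01987) = 0.20013
t = 4: p = 0.20013 + (-0.01507) = 0.18506
t = 6: p = 0.18506 + (-0.01183) = 0.17323
t = 8: p = 0.17323 + (-0.00952) = 0.16371
t = 10: p = 0.16371 + (-0.00782) = 0.15589
t = 12: p = 0.15589 + (-0.00652) = 0.14937
t = 14: p = 0.14937 + (-0.00551) = 0.14385

0.144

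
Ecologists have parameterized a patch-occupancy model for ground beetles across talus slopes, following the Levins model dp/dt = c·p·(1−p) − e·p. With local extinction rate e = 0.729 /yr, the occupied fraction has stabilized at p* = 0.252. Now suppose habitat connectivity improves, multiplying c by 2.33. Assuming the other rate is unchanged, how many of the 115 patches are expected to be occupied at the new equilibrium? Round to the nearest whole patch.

78

Balance c(1−p*) = e gives c = e/(1 − 0.25200) = 0.729/0.74800 = 0.97460.
New p* = 1 − e/c = 1 − 0.72900/2.27082 = 0.67897.
Expected occupied = 115 × 0.67897 = 78.08 ≈ 78.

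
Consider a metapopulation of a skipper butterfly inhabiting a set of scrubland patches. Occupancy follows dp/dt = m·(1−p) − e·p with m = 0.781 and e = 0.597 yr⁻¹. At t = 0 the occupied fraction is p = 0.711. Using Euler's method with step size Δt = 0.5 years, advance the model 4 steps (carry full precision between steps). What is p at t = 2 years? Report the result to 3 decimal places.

Update rule: p ← p + [m·(1−p) − e·p]·Δt with Δt = 0.5.
  1  |  dp/dt·Δt = -0.099379  |  p_1 = 0.611621
  2  |  dp/dt·Δt = -0.030907  |  p_2 = 0.580714
  3  |  dp/dt·Δt = -0.009612  |  p_3 = 0.571102
  4  |  dp/dt·Δt = -0.002989  |  p_4 = 0.568113

0.568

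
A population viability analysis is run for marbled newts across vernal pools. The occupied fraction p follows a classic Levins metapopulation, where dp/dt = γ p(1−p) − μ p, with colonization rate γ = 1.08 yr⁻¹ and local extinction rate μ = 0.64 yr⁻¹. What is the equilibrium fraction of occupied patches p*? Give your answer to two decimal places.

0.41

Setting dp/dt = 0 and dividing through by p* gives γ·(1−p*) = μ.
So p* = 1 − μ/γ = 1 − 0.64/1.08 = 1 − 0.5926 = 0.4074.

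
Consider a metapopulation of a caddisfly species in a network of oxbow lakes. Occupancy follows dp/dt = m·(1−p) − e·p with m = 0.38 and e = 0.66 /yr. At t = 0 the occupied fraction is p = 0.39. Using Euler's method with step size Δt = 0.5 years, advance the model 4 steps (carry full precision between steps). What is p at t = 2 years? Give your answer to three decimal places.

Update rule: p ← p + [m·(1−p) − e·p]·Δt with Δt = 0.5.
t = 0.5: p = 0.39000 + (-0.01280) = 0.37720
t = 1: p = 0.37720 + (-0.00614) = 0.37106
t = 1.5: p = 0.37106 + (-0.00295) = 0.36811
t = 2: p = 0.36811 + (-0.00142) = 0.36669

0.367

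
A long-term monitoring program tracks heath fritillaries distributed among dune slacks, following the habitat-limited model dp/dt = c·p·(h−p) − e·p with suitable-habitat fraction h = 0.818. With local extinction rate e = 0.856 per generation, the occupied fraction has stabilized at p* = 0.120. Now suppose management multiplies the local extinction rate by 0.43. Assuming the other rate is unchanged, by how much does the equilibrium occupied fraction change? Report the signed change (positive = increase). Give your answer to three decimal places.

0.398

Balance c(h−p*) = e gives c = e/(0.818 − 0.12000) = 0.856/0.69800 = 1.22636.
New p* = 0.818 − e/c = 0.818 − 0.36808/1.22636 = 0.51786.
Δp* = 0.51786 − 0.12000 = +0.39786.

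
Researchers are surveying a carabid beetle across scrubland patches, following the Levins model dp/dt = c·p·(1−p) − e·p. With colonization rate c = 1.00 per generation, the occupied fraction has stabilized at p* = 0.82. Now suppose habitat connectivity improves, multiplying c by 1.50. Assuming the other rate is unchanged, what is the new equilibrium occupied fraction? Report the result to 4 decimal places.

0.8800

Balance c(1−p*) = e gives e = 1.00×(1 − 0.82000) = 0.18000.
New p* = 1 − e/c = 1 − 0.18000/1.50000 = 0.88000.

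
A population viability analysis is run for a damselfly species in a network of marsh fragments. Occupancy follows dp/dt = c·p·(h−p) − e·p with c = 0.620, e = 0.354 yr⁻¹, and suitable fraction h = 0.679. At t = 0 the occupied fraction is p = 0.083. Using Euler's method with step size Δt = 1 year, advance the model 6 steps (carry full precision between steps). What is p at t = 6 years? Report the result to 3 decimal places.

0.090

Update rule: p ← p + [c·p·(h−p) − e·p]·Δt with Δt = 1.
t = 1: p = 0.08300 + (+0.00129) = 0.08429
t = 2: p = 0.08429 + (+0.00124) = 0.08553
t = 3: p = 0.08553 + (+0.00119) = 0.08672
t = 4: p = 0.08672 + (+0.00115) = 0.08787
t = 5: p = 0.08787 + (+0.00110) = 0.08897
t = 6: p = 0.08897 + (+0.00105) = 0.09002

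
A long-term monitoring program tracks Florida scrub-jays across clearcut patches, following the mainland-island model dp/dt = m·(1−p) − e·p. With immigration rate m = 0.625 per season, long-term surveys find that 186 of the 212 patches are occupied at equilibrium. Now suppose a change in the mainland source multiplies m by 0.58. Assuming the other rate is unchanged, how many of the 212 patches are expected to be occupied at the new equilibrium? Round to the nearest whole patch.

171

Observed p* = 186/212 = 0.87736.
Balance m(1−p*) = e·p* gives e = m(1−p*)/p* = 0.625×0.12264/0.87736 = 0.08736.
New p* = m/(m+e) = 0.36250/(0.36250+0.08736) = 0.80581.
Expected occupied = 212 × 0.80581 = 170.83 ≈ 171.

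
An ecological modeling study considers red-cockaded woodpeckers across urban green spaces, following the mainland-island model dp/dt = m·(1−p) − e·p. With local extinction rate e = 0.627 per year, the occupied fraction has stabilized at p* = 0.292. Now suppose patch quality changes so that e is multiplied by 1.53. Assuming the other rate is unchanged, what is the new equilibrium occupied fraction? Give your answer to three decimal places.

0.212

Balance m(1−p*) = e·p* gives m = e·p*/(1−p*) = 0.627×0.29200/0.70800 = 0.25859.
New p* = m/(m+e) = 0.25859/(0.25859+0.95931) = 0.21232.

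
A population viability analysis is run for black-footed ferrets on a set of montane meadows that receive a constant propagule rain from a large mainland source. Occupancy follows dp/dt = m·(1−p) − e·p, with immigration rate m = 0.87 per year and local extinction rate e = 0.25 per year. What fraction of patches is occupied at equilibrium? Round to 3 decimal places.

At equilibrium the propagule rain into empty patches balances local extinction: m(1−p*) = e·p*.
p* = m/(m+e) = 0.87/(0.87+0.25) = 0.87/1.1200 = 0.7768.

0.777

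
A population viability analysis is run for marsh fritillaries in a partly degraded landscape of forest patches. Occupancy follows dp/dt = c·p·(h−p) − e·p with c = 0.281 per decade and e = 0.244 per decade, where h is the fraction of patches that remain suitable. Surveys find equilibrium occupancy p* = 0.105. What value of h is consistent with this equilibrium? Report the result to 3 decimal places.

0.973

At equilibrium c(h−p*) = e, so h = p* + e/c.
h = 0.105 + 0.244/0.281 = 0.105 + 0.8683 = 0.9733.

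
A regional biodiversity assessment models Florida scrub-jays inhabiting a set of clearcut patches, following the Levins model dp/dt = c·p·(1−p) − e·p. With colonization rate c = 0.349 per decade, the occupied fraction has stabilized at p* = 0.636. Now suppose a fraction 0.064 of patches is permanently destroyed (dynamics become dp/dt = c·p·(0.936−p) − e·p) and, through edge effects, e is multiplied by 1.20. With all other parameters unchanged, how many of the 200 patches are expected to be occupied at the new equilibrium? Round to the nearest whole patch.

Balance c(1−p*) = e gives e = 0.349×(1 − 0.63600) = 0.12704.
New p* = 0.936 − e/c = 0.936 − 0.15245/0.34900 = 0.49918.
Expected occupied = 200 × 0.49918 = 99.84 ≈ 100.

100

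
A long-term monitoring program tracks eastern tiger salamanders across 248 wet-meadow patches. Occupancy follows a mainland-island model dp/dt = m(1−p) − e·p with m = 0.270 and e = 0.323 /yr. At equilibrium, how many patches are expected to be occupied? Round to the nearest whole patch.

p* = m/(m+e) = 0.270/0.5930 = 0.4553.
Expected occupied patches = N × p* = 248 × 0.4553 = 112.92 ≈ 113.

113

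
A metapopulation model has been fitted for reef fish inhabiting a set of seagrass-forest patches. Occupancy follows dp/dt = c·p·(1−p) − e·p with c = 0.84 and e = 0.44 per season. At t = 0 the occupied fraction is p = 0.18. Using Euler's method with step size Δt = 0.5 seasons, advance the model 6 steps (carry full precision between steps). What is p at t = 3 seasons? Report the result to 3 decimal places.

0.319

Update rule: p ← p + [c·p·(1−p) − e·p]·Δt with Δt = 0.5.
step 1: Δp = +0.02239, p = 0.20239
step 2: Δp = +0.02327, p = 0.22567
step 3: Δp = +0.02374, p = 0.24941
step 4: Δp = +0.02376, p = 0.27317
step 5: Δp = +0.02329, p = 0.29646
step 6: Δp = +0.02238, p = 0.31884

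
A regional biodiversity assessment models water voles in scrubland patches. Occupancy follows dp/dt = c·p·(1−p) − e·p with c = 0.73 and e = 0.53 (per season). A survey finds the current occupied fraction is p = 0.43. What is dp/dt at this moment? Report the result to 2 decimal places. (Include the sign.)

Colonization term: c·p·(1−p) = 0.73×0.43×0.5700 = 0.17892.
Extinction term: e·p = 0.22790.
dp/dt = 0.17892 − 0.22790 = -0.04898.

-0.05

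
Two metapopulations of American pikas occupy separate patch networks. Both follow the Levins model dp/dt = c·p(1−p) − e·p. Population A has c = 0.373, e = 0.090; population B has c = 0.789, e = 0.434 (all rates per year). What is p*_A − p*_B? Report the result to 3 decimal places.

A: p*_A = 1 − 0.090/0.373 = 0.7587.
B: p*_B = 1 − 0.434/0.789 = 0.4499.
p*_A − p*_B = 0.7587 − 0.4499 = 0.3088.

0.309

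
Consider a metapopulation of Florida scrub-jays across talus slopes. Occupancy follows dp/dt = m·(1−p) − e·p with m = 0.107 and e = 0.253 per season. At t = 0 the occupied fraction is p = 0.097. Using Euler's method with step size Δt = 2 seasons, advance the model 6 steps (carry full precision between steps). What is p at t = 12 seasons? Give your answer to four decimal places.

0.2971

Update rule: p ← p + [m·(1−p) − e·p]·Δt with Δt = 2.
t = 2: p = 0.09700 + (+0.14416) = 0.24116
t = 4: p = 0.24116 + (+0.04036) = 0.28152
t = 6: p = 0.28152 + (+0.01130) = 0.29283
t = 8: p = 0.29283 + (+0.00316) = 0.29599
t = 10: p = 0.29599 + (+0.00089) = 0.29688
t = 12: p = 0.29688 + (+0.00025) = 0.29713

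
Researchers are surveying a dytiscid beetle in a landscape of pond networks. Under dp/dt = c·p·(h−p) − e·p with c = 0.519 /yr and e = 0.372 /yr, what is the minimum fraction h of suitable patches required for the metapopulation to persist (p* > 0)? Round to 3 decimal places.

0.717

p* = h − e/c is positive only when h > e/c.
h_min = e/c = 0.372/0.519 = 0.7168.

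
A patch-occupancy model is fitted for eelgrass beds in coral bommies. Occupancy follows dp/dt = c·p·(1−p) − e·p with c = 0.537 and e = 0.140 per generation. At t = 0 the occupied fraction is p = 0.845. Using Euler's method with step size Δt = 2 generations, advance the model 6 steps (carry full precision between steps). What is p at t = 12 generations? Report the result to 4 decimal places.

0.7393

Update rule: p ← p + [c·p·(1−p) − e·p]·Δt with Δt = 2.
  1  |  dp/dt·Δt = -0.095933  |  p_1 = 0.749067
  2  |  dp/dt·Δt = -0.007864  |  p_2 = 0.741203
  3  |  dp/dt·Δt = -0.001521  |  p_3 = 0.739682
  4  |  dp/dt·Δt = -0.000310  |  p_4 = 0.739372
  5  |  dp/dt·Δt = -0.000064  |  p_5 = 0.739309
  6  |  dp/dt·Δt = -0.000013  |  p_6 = 0.739296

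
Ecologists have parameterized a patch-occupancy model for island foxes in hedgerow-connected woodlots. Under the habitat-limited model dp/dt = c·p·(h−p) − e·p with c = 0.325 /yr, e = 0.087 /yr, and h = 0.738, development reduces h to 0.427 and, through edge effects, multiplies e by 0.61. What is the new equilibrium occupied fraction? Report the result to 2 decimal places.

0.26

Before: p* = h − e/c = 0.738 − 0.087/0.325 = 0.738 − 0.2677 = 0.4703.
After: c = 0.325, e = 0.05307, h = 0.427; p* = 0.427 − 0.05307/0.325 = 0.2637.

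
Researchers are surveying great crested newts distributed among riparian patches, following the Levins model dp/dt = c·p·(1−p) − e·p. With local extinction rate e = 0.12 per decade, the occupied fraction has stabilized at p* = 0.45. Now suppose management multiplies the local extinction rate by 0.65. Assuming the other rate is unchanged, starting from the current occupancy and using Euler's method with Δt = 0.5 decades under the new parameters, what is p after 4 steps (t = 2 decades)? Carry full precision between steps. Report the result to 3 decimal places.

Balance c(1−p*) = e gives c = e/(1 − 0.45000) = 0.12/0.55000 = 0.21818.
Starting from p₀ = 0.45000; update p ← p + (dp/dt)·Δt with the new parameters.
step 1: Δp = +0.00945, p = 0.45945
step 2: Δp = +0.00917, p = 0.46862
step 3: Δp = +0.00889, p = 0.47751
step 4: Δp = +0.00859, p = 0.48611

0.486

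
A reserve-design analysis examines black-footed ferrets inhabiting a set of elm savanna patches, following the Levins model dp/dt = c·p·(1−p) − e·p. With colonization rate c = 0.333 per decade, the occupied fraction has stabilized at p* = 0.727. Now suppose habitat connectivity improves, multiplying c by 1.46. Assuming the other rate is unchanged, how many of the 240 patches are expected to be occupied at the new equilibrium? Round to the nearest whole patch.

Balance c(1−p*) = e gives e = 0.333×(1 − 0.72700) = 0.09091.
New p* = 1 − e/c = 1 − 0.09091/0.48618 = 0.81301.
Expected occupied = 240 × 0.81301 = 195.12 ≈ 195.

195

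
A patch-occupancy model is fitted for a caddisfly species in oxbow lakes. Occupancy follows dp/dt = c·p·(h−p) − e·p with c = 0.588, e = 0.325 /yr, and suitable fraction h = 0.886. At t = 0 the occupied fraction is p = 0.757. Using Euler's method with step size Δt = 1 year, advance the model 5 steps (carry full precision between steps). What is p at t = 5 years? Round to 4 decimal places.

Update rule: p ← p + [c·p·(h−p) − e·p]·Δt with Δt = 1.
t = 1: p = 0.75700 + (-0.18861) = 0.56839
t = 2: p = 0.56839 + (-0.07858) = 0.48982
t = 3: p = 0.48982 + (-0.04508) = 0.44473
t = 4: p = 0.44473 + (-0.02914) = 0.41559
t = 5: p = 0.41559 + (-0.02011) = 0.39547

0.3955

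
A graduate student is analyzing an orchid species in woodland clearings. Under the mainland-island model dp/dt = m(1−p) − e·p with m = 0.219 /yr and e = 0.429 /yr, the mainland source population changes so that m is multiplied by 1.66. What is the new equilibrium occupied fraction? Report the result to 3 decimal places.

0.459

Before: p* = 0.219/(0.219+0.429) = 0.3380.
After: m = 0.36354, e = 0.429; p* = 0.36354/0.7925 = 0.4587.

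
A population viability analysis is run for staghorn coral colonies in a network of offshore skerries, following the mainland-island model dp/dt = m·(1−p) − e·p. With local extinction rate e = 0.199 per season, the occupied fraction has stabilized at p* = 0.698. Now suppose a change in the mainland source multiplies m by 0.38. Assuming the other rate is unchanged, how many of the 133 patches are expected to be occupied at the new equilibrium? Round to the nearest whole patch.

62

Balance m(1−p*) = e·p* gives m = e·p*/(1−p*) = 0.199×0.69800/0.30200 = 0.45994.
New p* = m/(m+e) = 0.17478/(0.17478+0.19900) = 0.46760.
Expected occupied = 133 × 0.46760 = 62.19 ≈ 62.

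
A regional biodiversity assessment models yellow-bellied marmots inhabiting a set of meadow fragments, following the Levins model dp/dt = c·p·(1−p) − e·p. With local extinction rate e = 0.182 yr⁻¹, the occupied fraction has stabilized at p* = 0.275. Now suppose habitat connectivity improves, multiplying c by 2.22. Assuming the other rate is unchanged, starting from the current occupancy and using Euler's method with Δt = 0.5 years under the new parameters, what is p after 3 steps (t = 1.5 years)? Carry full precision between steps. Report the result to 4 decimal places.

Balance c(1−p*) = e gives c = e/(1 − 0.27500) = 0.182/0.72500 = 0.25103.
Starting from p₀ = 0.27500; update p ← p + (dp/dt)·Δt with the new parameters.
  1  |  dp/dt·Δt = +0.030530  |  p_1 = 0.305531
  2  |  dp/dt·Δt = +0.031321  |  p_2 = 0.336851
  3  |  dp/dt·Δt = +0.031592  |  p_3 = 0.368443

0.3684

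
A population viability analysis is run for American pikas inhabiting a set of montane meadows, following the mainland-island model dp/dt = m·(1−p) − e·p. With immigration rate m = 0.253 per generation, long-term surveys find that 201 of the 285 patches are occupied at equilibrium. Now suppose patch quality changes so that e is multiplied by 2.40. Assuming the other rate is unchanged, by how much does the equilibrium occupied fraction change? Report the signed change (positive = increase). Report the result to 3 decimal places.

-0.206

Observed p* = 201/285 = 0.70526.
Balance m(1−p*) = e·p* gives e = m(1−p*)/p* = 0.253×0.29474/0.70526 = 0.10573.
New p* = m/(m+e) = 0.25300/(0.25300+0.25375) = 0.49926.
Δp* = 0.49926 − 0.70526 = -0.20600.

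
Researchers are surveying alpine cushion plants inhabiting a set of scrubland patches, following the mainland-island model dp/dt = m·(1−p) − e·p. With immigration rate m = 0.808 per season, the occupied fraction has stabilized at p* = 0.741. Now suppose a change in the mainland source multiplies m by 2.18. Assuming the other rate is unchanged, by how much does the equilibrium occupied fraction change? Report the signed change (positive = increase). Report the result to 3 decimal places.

0.121

Balance m(1−p*) = e·p* gives e = m(1−p*)/p* = 0.808×0.25900/0.74100 = 0.28242.
New p* = m/(m+e) = 1.76144/(1.76144+0.28242) = 0.86182.
Δp* = 0.86182 − 0.74100 = +0.12082.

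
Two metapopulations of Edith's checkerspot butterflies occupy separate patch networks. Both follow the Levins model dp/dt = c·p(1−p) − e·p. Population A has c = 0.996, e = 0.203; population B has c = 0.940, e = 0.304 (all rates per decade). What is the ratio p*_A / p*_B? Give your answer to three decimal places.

1.177

A: p*_A = 1 − 0.203/0.996 = 0.7962.
B: p*_B = 1 − 0.304/0.940 = 0.6766.
p*_A / p*_B = 0.7962/0.6766 = 1.1768.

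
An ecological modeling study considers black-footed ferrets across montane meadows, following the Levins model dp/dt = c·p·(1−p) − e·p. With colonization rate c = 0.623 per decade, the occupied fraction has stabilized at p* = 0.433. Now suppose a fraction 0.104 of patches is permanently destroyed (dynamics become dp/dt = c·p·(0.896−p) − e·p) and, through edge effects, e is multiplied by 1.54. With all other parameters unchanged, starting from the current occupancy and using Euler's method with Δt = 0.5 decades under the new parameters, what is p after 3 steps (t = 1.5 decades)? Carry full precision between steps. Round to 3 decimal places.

0.303

Balance c(1−p*) = e gives e = 0.623×(1 − 0.43300) = 0.35324.
Starting from p₀ = 0.43300; update p ← p + (dp/dt)·Δt with the new parameters.
  1  |  dp/dt·Δt = -0.055325  |  p_1 = 0.377675
  2  |  dp/dt·Δt = -0.041747  |  p_2 = 0.335928
  3  |  dp/dt·Δt = -0.032764  |  p_3 = 0.303164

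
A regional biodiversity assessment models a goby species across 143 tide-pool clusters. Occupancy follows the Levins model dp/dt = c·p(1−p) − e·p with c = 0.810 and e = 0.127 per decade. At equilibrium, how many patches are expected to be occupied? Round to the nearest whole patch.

p* = 1 − e/c = 1 − 0.127/0.810 = 0.8432.
Expected occupied patches = N × p* = 143 × 0.8432 = 120.58 ≈ 121.

121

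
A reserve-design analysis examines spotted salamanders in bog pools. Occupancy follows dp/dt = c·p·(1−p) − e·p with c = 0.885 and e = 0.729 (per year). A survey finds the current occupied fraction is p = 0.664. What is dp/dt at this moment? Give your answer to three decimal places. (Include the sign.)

-0.287

Colonization term: c·p·(1−p) = 0.885×0.664×0.3360 = 0.19745.
Extinction term: e·p = 0.48406.
dp/dt = 0.19745 − 0.48406 = -0.28661.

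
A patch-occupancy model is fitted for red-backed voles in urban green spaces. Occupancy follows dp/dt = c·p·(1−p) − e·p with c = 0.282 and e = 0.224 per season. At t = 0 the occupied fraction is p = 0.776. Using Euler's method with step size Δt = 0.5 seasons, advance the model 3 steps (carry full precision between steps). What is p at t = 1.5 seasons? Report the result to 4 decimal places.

Update rule: p ← p + [c·p·(1−p) − e·p]·Δt with Δt = 0.5.
p: 0.77600 → 0.71360  (Δp = -0.06240)
p: 0.71360 → 0.66249  (Δp = -0.05111)
p: 0.66249 → 0.61982  (Δp = -0.04267)

0.6198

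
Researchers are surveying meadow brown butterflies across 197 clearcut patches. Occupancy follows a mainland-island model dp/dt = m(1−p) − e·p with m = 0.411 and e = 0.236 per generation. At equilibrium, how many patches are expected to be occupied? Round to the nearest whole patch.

125

p* = m/(m+e) = 0.411/0.6470 = 0.6352.
Expected occupied patches = N × p* = 197 × 0.6352 = 125.14 ≈ 125.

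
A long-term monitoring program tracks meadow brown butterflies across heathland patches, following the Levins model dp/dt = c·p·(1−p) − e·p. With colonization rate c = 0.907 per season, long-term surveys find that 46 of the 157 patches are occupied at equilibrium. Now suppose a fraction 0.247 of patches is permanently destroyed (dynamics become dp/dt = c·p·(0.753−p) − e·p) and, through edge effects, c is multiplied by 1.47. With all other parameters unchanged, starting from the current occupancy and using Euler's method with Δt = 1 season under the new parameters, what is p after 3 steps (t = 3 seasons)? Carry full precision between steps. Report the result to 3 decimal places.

Observed p* = 46/157 = 0.29299.
Balance c(1−p*) = e gives e = 0.907×(1 − 0.29299) = 0.64125.
Starting from p₀ = 0.29299; update p ← p + (dp/dt)·Δt with the new parameters.
  1  |  dp/dt·Δt = -0.008184  |  p_1 = 0.284809
  2  |  dp/dt·Δt = -0.004848  |  p_2 = 0.279962
  3  |  dp/dt·Δt = -0.002956  |  p_3 = 0.277006

0.277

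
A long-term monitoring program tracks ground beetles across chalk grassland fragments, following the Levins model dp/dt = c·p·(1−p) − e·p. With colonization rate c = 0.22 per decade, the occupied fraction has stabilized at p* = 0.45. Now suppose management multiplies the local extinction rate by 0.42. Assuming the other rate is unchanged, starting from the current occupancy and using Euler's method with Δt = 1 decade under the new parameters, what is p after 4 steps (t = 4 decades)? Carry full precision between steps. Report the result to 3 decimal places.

0.568

Balance c(1−p*) = e gives e = 0.22×(1 − 0.45000) = 0.12100.
Starting from p₀ = 0.45000; update p ← p + (dp/dt)·Δt with the new parameters.
p: 0.45000 → 0.48158  (Δp = +0.03158)
p: 0.48158 → 0.51203  (Δp = +0.03045)
p: 0.51203 → 0.54098  (Δp = +0.02895)
p: 0.54098 → 0.56812  (Δp = +0.02714)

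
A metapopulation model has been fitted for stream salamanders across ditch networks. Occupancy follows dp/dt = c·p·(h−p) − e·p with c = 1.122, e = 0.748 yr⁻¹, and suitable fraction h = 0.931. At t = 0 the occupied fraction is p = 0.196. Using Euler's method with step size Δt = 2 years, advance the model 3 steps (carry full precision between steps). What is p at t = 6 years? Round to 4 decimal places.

Update rule: p ← p + [c·p·(h−p) − e·p]·Δt with Δt = 2.
step 1: Δp = +0.03005, p = 0.22605
step 2: Δp = +0.01942, p = 0.24547
step 3: Δp = +0.01039, p = 0.25586

0.2559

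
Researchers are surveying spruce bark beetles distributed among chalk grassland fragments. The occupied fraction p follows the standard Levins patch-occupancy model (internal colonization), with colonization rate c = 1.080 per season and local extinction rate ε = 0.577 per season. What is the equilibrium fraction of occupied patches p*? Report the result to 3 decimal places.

0.466

At equilibrium, colonization balances extinction: c·p*·(1−p*) = ε·p*.
So p* = 1 − ε/c = 1 − 0.577/1.080 = 1 − 0.5343 = 0.4657.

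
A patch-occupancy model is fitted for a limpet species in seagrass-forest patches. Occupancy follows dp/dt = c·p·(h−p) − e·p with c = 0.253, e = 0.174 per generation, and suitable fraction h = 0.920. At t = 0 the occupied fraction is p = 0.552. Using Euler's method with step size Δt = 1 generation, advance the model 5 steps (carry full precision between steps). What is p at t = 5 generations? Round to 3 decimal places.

0.400

Update rule: p ← p + [c·p·(h−p) − e·p]·Δt with Δt = 1.
  1  |  dp/dt·Δt = -0.044655  |  p_1 = 0.507345
  2  |  dp/dt·Δt = -0.035310  |  p_2 = 0.472035
  3  |  dp/dt·Δt = -0.028636  |  p_3 = 0.443399
  4  |  dp/dt·Δt = -0.023686  |  p_4 = 0.419713
  5  |  dp/dt·Δt = -0.019906  |  p_5 = 0.399807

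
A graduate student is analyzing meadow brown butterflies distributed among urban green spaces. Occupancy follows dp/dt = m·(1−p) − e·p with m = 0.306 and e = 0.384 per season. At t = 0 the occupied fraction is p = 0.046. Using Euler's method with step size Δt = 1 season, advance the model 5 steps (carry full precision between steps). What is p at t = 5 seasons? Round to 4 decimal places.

0.4423

Update rule: p ← p + [m·(1−p) − e·p]·Δt with Δt = 1.
  1  |  dp/dt·Δt = +0.274260  |  p_1 = 0.320260
  2  |  dp/dt·Δt = +0.085021  |  p_2 = 0.405281
  3  |  dp/dt·Δt = +0.026356  |  p_3 = 0.431637
  4  |  dp/dt·Δt = +0.008170  |  p_4 = 0.439807
  5  |  dp/dt·Δt = +0.002533  |  p_5 = 0.442340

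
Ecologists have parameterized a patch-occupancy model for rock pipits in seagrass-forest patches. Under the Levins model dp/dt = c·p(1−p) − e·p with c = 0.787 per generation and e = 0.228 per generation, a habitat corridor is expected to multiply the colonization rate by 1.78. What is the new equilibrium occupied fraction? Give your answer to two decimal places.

0.84

Before: p* = 1 − 0.228/0.787 = 0.7103.
After the change, c = 1.40086, e = 0.228, so p* = 1 − 0.228/1.40086 = 0.8372.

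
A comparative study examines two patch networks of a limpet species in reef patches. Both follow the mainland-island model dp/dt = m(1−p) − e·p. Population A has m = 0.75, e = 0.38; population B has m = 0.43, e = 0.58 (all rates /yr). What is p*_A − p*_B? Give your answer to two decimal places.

0.24

A: p*_A = m/(m+e) = 0.75/1.1300 = 0.6637.
B: p*_B = 0.43/1.0100 = 0.4257.
p*_A − p*_B = 0.6637 − 0.4257 = 0.2380.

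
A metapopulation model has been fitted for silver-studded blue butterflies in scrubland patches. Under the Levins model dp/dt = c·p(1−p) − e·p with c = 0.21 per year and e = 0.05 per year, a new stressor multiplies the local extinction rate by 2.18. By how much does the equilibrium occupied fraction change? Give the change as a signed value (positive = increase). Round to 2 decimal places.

Before: p* = 1 − 0.05/0.21 = 0.7619.
After the change, c = 0.21, e = 0.109, so p* = 1 − 0.109/0.21 = 0.4810.
Δp* = 0.4810 − 0.7619 = -0.2810.

-0.28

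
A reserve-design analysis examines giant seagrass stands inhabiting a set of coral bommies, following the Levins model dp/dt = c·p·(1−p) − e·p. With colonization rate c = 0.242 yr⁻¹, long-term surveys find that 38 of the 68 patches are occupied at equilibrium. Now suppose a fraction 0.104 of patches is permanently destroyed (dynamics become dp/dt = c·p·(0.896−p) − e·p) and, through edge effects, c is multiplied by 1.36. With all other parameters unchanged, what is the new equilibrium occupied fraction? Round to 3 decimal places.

0.572

Observed p* = 38/68 = 0.55882.
Balance c(1−p*) = e gives e = 0.242×(1 − 0.55882) = 0.10677.
New p* = 0.896 − e/c = 0.896 − 0.10677/0.32912 = 0.57159.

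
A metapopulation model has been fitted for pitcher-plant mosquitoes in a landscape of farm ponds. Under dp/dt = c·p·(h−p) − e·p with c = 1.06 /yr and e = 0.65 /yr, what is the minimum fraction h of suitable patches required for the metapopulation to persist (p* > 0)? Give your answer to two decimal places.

0.61

p* = h − e/c is positive only when h > e/c.
h_min = e/c = 0.65/1.06 = 0.6132.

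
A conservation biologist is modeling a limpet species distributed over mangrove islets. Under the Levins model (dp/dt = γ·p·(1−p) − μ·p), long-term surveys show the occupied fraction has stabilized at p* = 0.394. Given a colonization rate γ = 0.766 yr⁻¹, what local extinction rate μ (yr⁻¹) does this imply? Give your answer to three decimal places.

0.464

At equilibrium γ(1−p*) = μ.
μ = 0.766 × (1 − 0.394) = 0.766 × 0.6060 = 0.4642.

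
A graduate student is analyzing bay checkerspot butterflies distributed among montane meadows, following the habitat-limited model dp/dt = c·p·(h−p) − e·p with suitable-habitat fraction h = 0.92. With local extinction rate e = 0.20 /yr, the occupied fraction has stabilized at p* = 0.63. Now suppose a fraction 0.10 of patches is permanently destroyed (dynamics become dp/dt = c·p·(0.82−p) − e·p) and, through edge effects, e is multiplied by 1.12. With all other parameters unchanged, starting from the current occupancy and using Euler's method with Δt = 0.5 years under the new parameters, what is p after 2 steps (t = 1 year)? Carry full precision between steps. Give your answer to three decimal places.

Balance c(h−p*) = e gives c = e/(0.92 − 0.63000) = 0.20/0.29000 = 0.68966.
Starting from p₀ = 0.63000; update p ← p + (dp/dt)·Δt with the new parameters.
t = 0.5: p = 0.63000 + (-0.02928) = 0.60072
t = 1: p = 0.60072 + (-0.02186) = 0.57886

0.579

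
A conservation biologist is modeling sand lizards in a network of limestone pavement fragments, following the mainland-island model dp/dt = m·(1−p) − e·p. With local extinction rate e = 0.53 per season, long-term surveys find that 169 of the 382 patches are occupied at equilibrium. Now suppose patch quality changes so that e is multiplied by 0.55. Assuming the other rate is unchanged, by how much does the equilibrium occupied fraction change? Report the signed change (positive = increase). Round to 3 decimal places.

0.148

Observed p* = 169/382 = 0.44241.
Balance m(1−p*) = e·p* gives m = e·p*/(1−p*) = 0.53×0.44241/0.55759 = 0.42052.
New p* = m/(m+e) = 0.42052/(0.42052+0.29150) = 0.59060.
Δp* = 0.59060 − 0.44241 = +0.14819.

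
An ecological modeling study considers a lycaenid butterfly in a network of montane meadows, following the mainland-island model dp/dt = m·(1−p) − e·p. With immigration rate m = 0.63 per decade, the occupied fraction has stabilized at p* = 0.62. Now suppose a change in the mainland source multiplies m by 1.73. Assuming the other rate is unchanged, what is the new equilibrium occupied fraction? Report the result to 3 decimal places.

0.738

Balance m(1−p*) = e·p* gives e = m(1−p*)/p* = 0.63×0.38000/0.62000 = 0.38613.
New p* = m/(m+e) = 1.08990/(1.08990+0.38613) = 0.73840.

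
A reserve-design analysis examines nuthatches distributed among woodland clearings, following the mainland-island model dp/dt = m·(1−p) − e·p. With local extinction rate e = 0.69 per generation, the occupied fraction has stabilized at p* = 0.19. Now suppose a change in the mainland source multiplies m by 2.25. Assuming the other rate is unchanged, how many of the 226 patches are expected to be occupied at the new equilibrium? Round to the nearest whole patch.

Balance m(1−p*) = e·p* gives m = e·p*/(1−p*) = 0.69×0.19000/0.81000 = 0.16185.
New p* = m/(m+e) = 0.36416/(0.36416+0.69000) = 0.34545.
Expected occupied = 226 × 0.34545 = 78.07 ≈ 78.

78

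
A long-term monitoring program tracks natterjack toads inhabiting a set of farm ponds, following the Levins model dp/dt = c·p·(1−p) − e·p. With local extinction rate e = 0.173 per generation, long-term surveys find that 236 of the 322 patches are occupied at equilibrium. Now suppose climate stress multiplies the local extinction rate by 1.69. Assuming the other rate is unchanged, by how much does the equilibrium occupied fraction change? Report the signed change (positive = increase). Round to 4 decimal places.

Observed p* = 236/322 = 0.73292.
Balance c(1−p*) = e gives c = e/(1 − 0.73292) = 0.173/0.26708 = 0.64775.
New p* = 1 − e/c = 1 − 0.29237/0.64775 = 0.54864.
Δp* = 0.54864 − 0.73292 = -0.18428.

-0.1843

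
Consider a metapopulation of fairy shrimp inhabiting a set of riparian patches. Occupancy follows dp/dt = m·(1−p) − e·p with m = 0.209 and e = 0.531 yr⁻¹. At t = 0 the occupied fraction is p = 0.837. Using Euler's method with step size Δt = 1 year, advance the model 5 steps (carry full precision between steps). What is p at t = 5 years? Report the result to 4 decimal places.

0.2831

Update rule: p ← p + [m·(1−p) − e·p]·Δt with Δt = 1.
step 1: Δp = -0.41038, p = 0.42662
step 2: Δp = -0.10670, p = 0.31992
step 3: Δp = -0.02774, p = 0.29218
step 4: Δp = -0.00721, p = 0.28497
step 5: Δp = -0.00188, p = 0.28309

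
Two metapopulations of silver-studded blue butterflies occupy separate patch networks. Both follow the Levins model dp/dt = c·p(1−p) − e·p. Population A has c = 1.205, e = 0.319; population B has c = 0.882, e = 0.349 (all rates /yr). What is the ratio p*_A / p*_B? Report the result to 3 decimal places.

A: p*_A = 1 − 0.319/1.205 = 0.7353.
B: p*_B = 1 − 0.349/0.882 = 0.6043.
p*_A / p*_B = 0.7353/0.6043 = 1.2167.

1.217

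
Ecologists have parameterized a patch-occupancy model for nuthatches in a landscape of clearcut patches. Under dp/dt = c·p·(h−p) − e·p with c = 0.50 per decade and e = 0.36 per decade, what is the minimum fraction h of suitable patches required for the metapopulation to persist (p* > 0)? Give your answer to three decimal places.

0.720

p* = h − e/c is positive only when h > e/c.
h_min = e/c = 0.36/0.50 = 0.7200.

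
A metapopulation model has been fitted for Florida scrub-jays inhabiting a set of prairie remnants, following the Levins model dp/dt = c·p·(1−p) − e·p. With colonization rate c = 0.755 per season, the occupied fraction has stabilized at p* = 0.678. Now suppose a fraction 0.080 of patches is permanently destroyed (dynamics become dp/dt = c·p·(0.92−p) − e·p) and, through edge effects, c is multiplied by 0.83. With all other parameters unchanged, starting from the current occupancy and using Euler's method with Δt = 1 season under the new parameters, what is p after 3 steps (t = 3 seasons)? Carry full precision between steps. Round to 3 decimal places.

Balance c(1−p*) = e gives e = 0.755×(1 − 0.67800) = 0.24311.
Starting from p₀ = 0.67800; update p ← p + (dp/dt)·Δt with the new parameters.
t = 1: p = 0.67800 + (-0.06201) = 0.61599
t = 2: p = 0.61599 + (-0.03240) = 0.58359
t = 3: p = 0.58359 + (-0.01885) = 0.56474

0.565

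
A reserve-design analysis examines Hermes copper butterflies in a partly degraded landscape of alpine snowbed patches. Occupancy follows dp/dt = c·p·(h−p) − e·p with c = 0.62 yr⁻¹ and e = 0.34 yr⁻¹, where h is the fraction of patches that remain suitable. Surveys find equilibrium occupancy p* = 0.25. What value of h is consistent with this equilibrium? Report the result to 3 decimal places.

0.798

At equilibrium c(h−p*) = e, so h = p* + e/c.
h = 0.25 + 0.34/0.62 = 0.25 + 0.5484 = 0.7984.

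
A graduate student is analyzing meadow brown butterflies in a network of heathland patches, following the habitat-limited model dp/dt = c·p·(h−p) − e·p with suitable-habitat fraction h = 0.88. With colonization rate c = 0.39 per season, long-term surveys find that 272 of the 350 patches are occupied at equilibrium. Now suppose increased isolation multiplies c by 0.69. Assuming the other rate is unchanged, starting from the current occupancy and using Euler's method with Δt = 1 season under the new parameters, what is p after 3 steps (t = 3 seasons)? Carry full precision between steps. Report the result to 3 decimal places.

0.754

Observed p* = 272/350 = 0.77714.
Balance c(h−p*) = e gives e = 0.39×(0.88 − 0.77714) = 0.04011.
Starting from p₀ = 0.77714; update p ← p + (dp/dt)·Δt with the new parameters.
t = 1: p = 0.77714 + (-0.00966) = 0.76748
t = 2: p = 0.76748 + (-0.00755) = 0.75993
t = 3: p = 0.75993 + (-0.00593) = 0.75400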